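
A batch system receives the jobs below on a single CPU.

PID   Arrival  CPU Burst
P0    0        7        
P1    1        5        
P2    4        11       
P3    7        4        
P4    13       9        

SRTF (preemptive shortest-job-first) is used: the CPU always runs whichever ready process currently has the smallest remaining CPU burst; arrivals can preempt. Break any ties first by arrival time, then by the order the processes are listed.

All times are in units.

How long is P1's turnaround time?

5

Timeline: | P0 0-1 | P1 1-6 | P0 6-7 | P3 7-11 | P0 11-16 | P4 16-25 | P2 25-36 |
Completion: P0=16  P1=6  P2=36  P3=11  P4=25
Turnaround (C−A): P0=16  P1=5  P2=32  P3=4  P4=12
Turnaround(P1) = completion − arrival = 6 − 1 = 5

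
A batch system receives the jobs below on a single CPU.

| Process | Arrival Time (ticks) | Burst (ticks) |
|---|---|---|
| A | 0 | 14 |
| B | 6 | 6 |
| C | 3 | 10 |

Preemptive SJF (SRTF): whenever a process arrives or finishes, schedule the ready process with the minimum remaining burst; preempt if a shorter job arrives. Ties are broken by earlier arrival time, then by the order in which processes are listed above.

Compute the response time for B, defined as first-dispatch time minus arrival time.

0

Schedule: | A 0-3 | C 3-6 | B 6-12 | C 12-19 | A 19-30 |
Completion: A=30  B=12  C=19
Response(B) = first start − arrival = 6 − 6 = 0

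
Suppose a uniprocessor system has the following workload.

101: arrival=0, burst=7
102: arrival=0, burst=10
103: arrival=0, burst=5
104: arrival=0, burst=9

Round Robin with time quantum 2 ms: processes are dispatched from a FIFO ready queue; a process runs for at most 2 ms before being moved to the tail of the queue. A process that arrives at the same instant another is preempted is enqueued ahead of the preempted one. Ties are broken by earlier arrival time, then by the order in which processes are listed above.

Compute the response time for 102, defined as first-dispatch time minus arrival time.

2

Timeline: | 101 0-2 | 102 2-4 | 103 4-6 | 104 6-8 | 101 8-10 | 102 10-12 | 103 12-14 | 104 14-16 | 101 16-18 | 102 18-20 | 103 20-21 | 104 21-23 | 101 23-24 | 102 24-26 | 104 26-28 | 102 28-30 | 104 30-31 |
Completion: 101=24  102=30  103=21  104=31
Turnaround (C−A): 101=24  102=30  103=21  104=31
Response(102) = first start − arrival = 2 − 0 = 2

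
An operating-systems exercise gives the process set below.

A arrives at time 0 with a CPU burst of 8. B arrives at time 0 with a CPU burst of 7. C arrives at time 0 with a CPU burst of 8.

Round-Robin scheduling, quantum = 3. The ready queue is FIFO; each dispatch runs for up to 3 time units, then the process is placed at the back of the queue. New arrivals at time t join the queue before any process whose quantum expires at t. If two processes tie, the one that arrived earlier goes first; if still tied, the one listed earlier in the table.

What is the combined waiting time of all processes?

Gantt: | A 0-3 | B 3-6 | C 6-9 | A 9-12 | B 12-15 | C 15-18 | A 18-20 | B 20-21 | C 21-23 |
Completion: A=20  B=21  C=23
Turnaround (C−A): A=20  B=21  C=23
Waiting = turnaround − burst: A=12, B=14, C=15
Total waiting = 12 + 14 + 15 = 41

41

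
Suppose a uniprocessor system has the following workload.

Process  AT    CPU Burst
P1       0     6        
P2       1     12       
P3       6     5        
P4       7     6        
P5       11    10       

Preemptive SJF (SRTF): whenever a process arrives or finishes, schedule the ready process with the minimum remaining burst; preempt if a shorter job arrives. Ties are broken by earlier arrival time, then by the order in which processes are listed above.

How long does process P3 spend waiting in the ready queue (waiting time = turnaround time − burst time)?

Schedule: | P1 0-6 | P3 6-11 | P4 11-17 | P5 17-27 | P2 27-39 |
Completion: P1=6  P2=39  P3=11  P4=17  P5=27
Waiting(P3) = turnaround − burst = 5 − 5 = 0

0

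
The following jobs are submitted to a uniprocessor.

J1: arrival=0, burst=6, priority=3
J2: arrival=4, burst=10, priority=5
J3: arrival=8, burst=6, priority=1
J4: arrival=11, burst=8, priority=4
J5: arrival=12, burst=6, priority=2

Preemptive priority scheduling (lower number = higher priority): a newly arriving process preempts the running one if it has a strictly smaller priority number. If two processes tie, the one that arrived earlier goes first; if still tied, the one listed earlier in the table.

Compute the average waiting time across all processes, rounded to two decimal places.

6.60

Schedule: | J1 0-6 | J2 6-8 | J3 8-14 | J5 14-20 | J4 20-28 | J2 28-36 |
Completion: J1=6  J2=36  J3=14  J4=28  J5=20
Waiting times: J1=0, J2=22, J3=0, J4=9, J5=2
Average waiting = (0+22+0+9+2) / 5 = 33/5 = 6.60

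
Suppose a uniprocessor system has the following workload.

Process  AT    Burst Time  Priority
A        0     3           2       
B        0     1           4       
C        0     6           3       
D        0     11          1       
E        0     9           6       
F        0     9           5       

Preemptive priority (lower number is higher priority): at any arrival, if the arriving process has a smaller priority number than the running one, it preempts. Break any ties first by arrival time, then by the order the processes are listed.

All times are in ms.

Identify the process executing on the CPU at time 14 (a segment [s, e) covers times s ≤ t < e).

C

Schedule: | D 0-11 | A 11-14 | C 14-20 | B 20-21 | F 21-30 | E 30-39 |
Completion: A=14  B=21  C=20  D=11  E=39  F=30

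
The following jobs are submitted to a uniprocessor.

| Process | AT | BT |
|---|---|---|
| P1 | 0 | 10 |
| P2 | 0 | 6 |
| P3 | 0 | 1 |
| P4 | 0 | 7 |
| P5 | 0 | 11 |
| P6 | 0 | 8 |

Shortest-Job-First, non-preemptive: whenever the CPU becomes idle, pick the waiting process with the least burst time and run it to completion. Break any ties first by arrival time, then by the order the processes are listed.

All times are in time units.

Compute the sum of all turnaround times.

119

Gantt: | P3 0-1 | P2 1-7 | P4 7-14 | P6 14-22 | P1 22-32 | P5 32-43 |
Completion: P1=32  P2=7  P3=1  P4=14  P5=43  P6=22
Turnaround = completion − arrival: P1=32, P2=7, P3=1, P4=14, P5=43, P6=22
Total turnaround = 32 + 7 + 1 + 14 + 43 + 22 = 119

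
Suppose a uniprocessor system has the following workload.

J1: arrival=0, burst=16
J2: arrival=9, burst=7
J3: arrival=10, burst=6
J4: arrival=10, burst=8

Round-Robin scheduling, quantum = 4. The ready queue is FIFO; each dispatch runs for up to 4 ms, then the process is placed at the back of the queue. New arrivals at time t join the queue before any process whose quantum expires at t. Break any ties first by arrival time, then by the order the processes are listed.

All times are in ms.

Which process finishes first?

Timeline: | J1 0-12 | J2 12-16 | J3 16-20 | J4 20-24 | J1 24-28 | J2 28-31 | J3 31-33 | J4 33-37 |
Completion: J1=28  J2=31  J3=33  J4=37
Finish order: J1 → J2 → J3 → J4

J1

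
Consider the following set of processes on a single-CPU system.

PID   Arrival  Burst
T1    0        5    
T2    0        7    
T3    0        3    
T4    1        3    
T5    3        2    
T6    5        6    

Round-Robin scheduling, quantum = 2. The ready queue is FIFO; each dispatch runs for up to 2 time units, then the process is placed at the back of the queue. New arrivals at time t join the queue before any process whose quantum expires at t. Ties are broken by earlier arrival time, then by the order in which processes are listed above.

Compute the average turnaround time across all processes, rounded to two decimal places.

Timeline: | T1 0-2 | T2 2-4 | T3 4-6 | T4 6-8 | T1 8-10 | T5 10-12 | T2 12-14 | T6 14-16 | T3 16-17 | T4 17-18 | T1 18-19 | T2 19-21 | T6 21-23 | T2 23-24 | T6 24-26 |
Completion: T1=19  T2=24  T3=17  T4=18  T5=12  T6=26
Turnaround times: T1=19, T2=24, T3=17, T4=17, T5=9, T6=21
Average turnaround = (19+24+17+17+9+21) / 6 = 107/6 = 17.83

17.83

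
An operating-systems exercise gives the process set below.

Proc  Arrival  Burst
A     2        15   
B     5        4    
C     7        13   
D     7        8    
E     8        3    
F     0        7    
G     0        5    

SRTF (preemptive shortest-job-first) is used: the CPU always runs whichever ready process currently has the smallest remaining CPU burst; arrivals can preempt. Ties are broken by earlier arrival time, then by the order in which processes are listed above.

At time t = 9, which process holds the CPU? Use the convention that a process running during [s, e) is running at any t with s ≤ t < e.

E

Timeline: | G 0-5 | B 5-9 | E 9-12 | F 12-19 | D 19-27 | C 27-40 | A 40-55 |
Completion: A=55  B=9  C=40  D=27  E=12  F=19  G=5
Turnaround (C−A): A=53  B=4  C=33  D=20  E=4  F=19  G=5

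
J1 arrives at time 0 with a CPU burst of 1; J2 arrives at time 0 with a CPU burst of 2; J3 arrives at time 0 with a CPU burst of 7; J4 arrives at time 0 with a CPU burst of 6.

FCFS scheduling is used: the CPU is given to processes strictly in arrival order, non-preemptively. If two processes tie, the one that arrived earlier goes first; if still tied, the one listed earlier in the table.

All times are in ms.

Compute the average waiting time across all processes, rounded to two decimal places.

Schedule: | J1 0-1 | J2 1-3 | J3 3-10 | J4 10-16 |
Completion: J1=1  J2=3  J3=10  J4=16
Waiting times: J1=0, J2=1, J3=3, J4=10
Average waiting = (0+1+3+10) / 4 = 14/4 = 3.50

3.50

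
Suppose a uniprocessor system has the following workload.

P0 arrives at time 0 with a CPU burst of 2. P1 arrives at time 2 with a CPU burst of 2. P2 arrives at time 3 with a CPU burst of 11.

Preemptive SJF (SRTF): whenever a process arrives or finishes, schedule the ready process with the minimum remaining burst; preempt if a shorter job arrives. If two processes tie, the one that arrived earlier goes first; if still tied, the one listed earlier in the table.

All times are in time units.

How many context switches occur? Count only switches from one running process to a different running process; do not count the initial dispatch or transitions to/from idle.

Timeline: | P0 0-2 | P1 2-4 | P2 4-15 |
Completion: P0=2  P1=4  P2=15

2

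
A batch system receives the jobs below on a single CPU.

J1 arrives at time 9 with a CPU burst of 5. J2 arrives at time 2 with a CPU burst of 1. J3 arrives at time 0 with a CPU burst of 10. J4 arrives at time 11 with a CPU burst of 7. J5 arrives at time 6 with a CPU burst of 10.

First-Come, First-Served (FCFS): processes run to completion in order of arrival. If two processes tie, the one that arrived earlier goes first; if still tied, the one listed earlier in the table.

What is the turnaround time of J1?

17

Gantt: | J3 0-10 | J2 10-11 | J5 11-21 | J1 21-26 | J4 26-33 |
Completion: J1=26  J2=11  J3=10  J4=33  J5=21
Turnaround (C−A): J1=17  J2=9  J3=10  J4=22  J5=15
Turnaround(J1) = completion − arrival = 26 − 9 = 17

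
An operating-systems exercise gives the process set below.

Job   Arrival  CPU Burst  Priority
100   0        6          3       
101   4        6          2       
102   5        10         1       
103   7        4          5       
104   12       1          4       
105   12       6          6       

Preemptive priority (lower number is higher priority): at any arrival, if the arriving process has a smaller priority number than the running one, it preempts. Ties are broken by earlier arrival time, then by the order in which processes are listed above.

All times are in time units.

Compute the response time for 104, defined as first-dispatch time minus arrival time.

Gantt: | 100 0-4 | 101 4-5 | 102 5-15 | 101 15-20 | 100 20-22 | 104 22-23 | 103 23-27 | 105 27-33 |
Completion: 100=22  101=20  102=15  103=27  104=23  105=33
Turnaround (C−A): 100=22  101=16  102=10  103=20  104=11  105=21
Response(104) = first start − arrival = 22 − 12 = 10

10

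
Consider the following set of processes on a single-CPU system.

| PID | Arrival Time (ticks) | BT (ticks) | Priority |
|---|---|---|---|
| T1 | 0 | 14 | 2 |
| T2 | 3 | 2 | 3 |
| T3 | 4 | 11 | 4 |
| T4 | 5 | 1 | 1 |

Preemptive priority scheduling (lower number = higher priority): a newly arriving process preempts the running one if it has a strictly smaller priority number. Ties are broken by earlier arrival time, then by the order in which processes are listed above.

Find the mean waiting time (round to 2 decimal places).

Timeline: | T1 0-5 | T4 5-6 | T1 6-15 | T2 15-17 | T3 17-28 |
Completion: T1=15  T2=17  T3=28  T4=6
Waiting times: T1=1, T2=12, T3=13, T4=0
Average waiting = (1+12+13+0) / 4 = 26/4 = 6.50

6.50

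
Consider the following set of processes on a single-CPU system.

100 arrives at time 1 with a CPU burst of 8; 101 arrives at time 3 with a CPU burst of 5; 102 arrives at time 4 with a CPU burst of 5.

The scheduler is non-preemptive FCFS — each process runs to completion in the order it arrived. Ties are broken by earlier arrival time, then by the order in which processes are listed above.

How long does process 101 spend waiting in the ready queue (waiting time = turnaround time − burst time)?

Schedule: | idle 0-1 | 100 1-9 | 101 9-14 | 102 14-19 |
Completion: 100=9  101=14  102=19
Turnaround (C−A): 100=8  101=11  102=15
Waiting(101) = turnaround − burst = 11 − 5 = 6

6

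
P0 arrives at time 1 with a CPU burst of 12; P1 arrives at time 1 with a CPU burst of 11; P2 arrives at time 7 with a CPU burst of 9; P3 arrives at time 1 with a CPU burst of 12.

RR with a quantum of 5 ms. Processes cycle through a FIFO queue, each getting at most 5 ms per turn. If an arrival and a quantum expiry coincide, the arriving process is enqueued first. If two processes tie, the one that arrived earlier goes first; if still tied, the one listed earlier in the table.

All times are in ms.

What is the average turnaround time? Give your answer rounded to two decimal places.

39.50

Gantt: | idle 0-1 | P0 1-6 | P1 6-11 | P3 11-16 | P0 16-21 | P2 21-26 | P1 26-31 | P3 31-36 | P0 36-38 | P2 38-42 | P1 42-43 | P3 43-45 |
Completion: P0=38  P1=43  P2=42  P3=45
Turnaround (C−A): P0=37  P1=42  P2=35  P3=44
Turnaround times: P0=37, P1=42, P2=35, P3=44
Average turnaround = (37+42+35+44) / 4 = 158/4 = 39.50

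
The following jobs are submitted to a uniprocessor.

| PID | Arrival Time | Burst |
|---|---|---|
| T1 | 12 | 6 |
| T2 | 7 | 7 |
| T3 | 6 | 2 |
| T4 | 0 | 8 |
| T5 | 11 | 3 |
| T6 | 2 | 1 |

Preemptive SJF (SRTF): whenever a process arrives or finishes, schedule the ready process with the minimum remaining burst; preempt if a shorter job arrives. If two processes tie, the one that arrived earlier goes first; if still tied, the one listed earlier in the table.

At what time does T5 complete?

Schedule: | T4 0-2 | T6 2-3 | T4 3-6 | T3 6-8 | T4 8-11 | T5 11-14 | T1 14-20 | T2 20-27 |
Completion: T1=20  T2=27  T3=8  T4=11  T5=14  T6=3

14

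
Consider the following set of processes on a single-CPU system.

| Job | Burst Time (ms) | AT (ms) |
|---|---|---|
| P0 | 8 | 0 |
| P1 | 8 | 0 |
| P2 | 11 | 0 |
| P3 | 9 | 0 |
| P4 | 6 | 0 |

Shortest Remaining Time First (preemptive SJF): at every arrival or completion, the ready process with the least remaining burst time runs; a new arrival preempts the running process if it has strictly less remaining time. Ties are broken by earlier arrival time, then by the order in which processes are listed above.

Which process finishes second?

Schedule: | P4 0-6 | P0 6-14 | P1 14-22 | P3 22-31 | P2 31-42 |
Completion: P0=14  P1=22  P2=42  P3=31  P4=6
Finish order: P4 → P0 → P1 → P3 → P2

P0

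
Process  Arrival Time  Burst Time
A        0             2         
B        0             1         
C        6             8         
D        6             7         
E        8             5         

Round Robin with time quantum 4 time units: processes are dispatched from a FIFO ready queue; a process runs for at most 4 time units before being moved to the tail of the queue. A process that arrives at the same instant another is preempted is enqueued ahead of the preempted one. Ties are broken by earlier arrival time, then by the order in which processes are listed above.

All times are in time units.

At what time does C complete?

Gantt: | A 0-2 | B 2-3 | idle 3-6 | C 6-10 | D 10-14 | E 14-18 | C 18-22 | D 22-25 | E 25-26 |
Completion: A=2  B=3  C=22  D=25  E=26

22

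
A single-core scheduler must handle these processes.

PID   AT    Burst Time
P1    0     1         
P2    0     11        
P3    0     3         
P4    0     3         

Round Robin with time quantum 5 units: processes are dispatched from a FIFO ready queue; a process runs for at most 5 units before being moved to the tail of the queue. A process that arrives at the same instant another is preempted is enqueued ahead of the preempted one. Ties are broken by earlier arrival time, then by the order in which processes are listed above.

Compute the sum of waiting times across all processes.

22

Schedule: | P1 0-1 | P2 1-6 | P3 6-9 | P4 9-12 | P2 12-18 |
Completion: P1=1  P2=18  P3=9  P4=12
Turnaround (C−A): P1=1  P2=18  P3=9  P4=12
Waiting = turnaround − burst: P1=0, P2=7, P3=6, P4=9
Total waiting = 0 + 7 + 6 + 9 = 22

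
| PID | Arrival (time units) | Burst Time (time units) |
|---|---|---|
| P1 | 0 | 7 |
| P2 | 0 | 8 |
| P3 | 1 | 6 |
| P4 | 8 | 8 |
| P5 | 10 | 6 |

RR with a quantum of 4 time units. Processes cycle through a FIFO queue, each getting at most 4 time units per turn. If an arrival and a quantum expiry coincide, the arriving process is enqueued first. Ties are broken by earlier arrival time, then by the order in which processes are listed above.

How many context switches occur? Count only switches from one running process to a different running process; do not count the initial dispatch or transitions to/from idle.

Timeline: | P1 0-4 | P2 4-8 | P3 8-12 | P1 12-15 | P4 15-19 | P2 19-23 | P5 23-27 | P3 27-29 | P4 29-33 | P5 33-35 |
Completion: P1=15  P2=23  P3=29  P4=33  P5=35
Turnaround (C−A): P1=15  P2=23  P3=28  P4=25  P5=25

9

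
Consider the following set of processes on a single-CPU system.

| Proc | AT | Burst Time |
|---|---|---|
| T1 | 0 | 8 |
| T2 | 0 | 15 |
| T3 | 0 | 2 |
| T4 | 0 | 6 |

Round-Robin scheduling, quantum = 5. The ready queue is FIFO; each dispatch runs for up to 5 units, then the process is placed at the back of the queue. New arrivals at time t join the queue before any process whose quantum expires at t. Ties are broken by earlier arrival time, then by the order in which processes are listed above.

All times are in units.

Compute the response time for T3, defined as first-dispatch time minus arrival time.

10

Schedule: | T1 0-5 | T2 5-10 | T3 10-12 | T4 12-17 | T1 17-20 | T2 20-25 | T4 25-26 | T2 26-31 |
Completion: T1=20  T2=31  T3=12  T4=26
Turnaround (C−A): T1=20  T2=31  T3=12  T4=26
Response(T3) = first start − arrival = 10 − 0 = 10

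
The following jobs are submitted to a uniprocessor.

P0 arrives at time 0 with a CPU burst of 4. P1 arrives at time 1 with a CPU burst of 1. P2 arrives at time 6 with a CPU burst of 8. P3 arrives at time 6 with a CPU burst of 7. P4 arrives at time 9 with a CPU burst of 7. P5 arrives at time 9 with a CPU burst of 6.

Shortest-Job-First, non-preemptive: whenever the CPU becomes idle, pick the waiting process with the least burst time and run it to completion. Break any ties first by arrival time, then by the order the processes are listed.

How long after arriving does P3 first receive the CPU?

0

Schedule: | P0 0-4 | P1 4-5 | idle 5-6 | P3 6-13 | P5 13-19 | P4 19-26 | P2 26-34 |
Completion: P0=4  P1=5  P2=34  P3=13  P4=26  P5=19
Response(P3) = first start − arrival = 6 − 6 = 0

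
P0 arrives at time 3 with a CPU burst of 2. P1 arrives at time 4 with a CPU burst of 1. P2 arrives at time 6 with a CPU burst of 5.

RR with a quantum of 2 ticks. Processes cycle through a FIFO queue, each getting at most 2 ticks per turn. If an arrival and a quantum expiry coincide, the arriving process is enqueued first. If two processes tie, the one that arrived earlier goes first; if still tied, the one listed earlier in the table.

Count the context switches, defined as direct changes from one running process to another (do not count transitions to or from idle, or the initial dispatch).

Schedule: | idle 0-3 | P0 3-5 | P1 5-6 | P2 6-11 |
Completion: P0=5  P1=6  P2=11
Turnaround (C−A): P0=2  P1=2  P2=5

2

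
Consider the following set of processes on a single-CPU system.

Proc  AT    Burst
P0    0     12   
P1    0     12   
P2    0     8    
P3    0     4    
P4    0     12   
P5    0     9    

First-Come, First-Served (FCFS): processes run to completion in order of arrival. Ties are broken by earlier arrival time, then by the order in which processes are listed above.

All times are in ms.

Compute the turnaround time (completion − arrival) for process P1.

24

Timeline: | P0 0-12 | P1 12-24 | P2 24-32 | P3 32-36 | P4 36-48 | P5 48-57 |
Completion: P0=12  P1=24  P2=32  P3=36  P4=48  P5=57
Turnaround(P1) = completion − arrival = 24 − 0 = 24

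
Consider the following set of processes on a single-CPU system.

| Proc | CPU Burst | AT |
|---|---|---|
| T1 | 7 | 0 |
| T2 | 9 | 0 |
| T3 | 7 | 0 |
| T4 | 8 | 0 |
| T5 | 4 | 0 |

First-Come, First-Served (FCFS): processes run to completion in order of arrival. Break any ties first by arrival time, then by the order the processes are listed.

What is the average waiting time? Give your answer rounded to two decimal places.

15.40

Timeline: | T1 0-7 | T2 7-16 | T3 16-23 | T4 23-31 | T5 31-35 |
Completion: T1=7  T2=16  T3=23  T4=31  T5=35
Waiting times: T1=0, T2=7, T3=16, T4=23, T5=31
Average waiting = (0+7+16+23+31) / 5 = 77/5 = 15.40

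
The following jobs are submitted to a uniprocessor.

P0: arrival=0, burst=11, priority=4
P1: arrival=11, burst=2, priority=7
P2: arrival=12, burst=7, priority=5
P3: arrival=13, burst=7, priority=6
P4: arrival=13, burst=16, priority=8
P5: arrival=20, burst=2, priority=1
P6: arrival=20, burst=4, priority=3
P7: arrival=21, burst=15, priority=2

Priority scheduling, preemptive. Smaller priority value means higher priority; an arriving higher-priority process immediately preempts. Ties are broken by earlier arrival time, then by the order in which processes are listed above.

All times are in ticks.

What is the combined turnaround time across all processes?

Schedule: | P0 0-11 | P1 11-12 | P2 12-19 | P3 19-20 | P5 20-22 | P7 22-37 | P6 37-41 | P3 41-47 | P1 47-48 | P4 48-64 |
Completion: P0=11  P1=48  P2=19  P3=47  P4=64  P5=22  P6=41  P7=37
Turnaround (C−A): P0=11  P1=37  P2=7  P3=34  P4=51  P5=2  P6=21  P7=16
Turnaround = completion − arrival: P0=11, P1=37, P2=7, P3=34, P4=51, P5=2, P6=21, P7=16
Total turnaround = 11 + 37 + 7 + 34 + 51 + 2 + 21 + 16 = 179

179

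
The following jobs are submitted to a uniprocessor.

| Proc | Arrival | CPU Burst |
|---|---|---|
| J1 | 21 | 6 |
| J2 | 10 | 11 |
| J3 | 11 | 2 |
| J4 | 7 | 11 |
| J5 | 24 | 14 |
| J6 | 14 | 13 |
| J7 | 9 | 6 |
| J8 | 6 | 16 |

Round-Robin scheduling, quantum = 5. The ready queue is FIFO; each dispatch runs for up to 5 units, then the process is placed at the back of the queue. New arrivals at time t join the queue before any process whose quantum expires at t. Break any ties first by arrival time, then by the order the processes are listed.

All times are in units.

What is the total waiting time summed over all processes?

Schedule: | idle 0-6 | J8 6-11 | J4 11-16 | J7 16-21 | J2 21-26 | J3 26-28 | J8 28-33 | J6 33-38 | J4 38-43 | J1 43-48 | J7 48-49 | J5 49-54 | J2 54-59 | J8 59-64 | J6 64-69 | J4 69-70 | J1 70-71 | J5 71-76 | J2 76-77 | J8 77-78 | J6 78-81 | J5 81-85 |
Completion: J1=71  J2=77  J3=28  J4=70  J5=85  J6=81  J7=49  J8=78
Turnaround (C−A): J1=50  J2=67  J3=17  J4=63  J5=61  J6=67  J7=40  J8=72
Waiting = turnaround − burst: J1=44, J2=56, J3=15, J4=52, J5=47, J6=54, J7=34, J8=56
Total waiting = 44 + 56 + 15 + 52 + 47 + 54 + 34 + 56 = 358

358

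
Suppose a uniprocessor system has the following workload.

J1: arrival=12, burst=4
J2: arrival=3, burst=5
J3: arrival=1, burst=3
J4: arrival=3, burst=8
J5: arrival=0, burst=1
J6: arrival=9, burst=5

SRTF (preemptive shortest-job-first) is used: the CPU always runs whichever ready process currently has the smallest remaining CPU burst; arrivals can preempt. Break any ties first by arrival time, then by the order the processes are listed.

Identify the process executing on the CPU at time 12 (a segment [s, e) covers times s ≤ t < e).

J6

Timeline: | J5 0-1 | J3 1-4 | J2 4-9 | J6 9-14 | J1 14-18 | J4 18-26 |
Completion: J1=18  J2=9  J3=4  J4=26  J5=1  J6=14
Turnaround (C−A): J1=6  J2=6  J3=3  J4=23  J5=1  J6=5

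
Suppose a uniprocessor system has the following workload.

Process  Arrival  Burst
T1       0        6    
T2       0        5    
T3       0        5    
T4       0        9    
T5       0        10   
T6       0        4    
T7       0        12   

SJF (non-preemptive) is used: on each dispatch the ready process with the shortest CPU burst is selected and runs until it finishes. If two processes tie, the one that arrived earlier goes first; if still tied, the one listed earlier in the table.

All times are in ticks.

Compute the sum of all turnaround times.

Gantt: | T6 0-4 | T2 4-9 | T3 9-14 | T1 14-20 | T4 20-29 | T5 29-39 | T7 39-51 |
Completion: T1=20  T2=9  T3=14  T4=29  T5=39  T6=4  T7=51
Turnaround (C−A): T1=20  T2=9  T3=14  T4=29  T5=39  T6=4  T7=51
Turnaround = completion − arrival: T1=20, T2=9, T3=14, T4=29, T5=39, T6=4, T7=51
Total turnaround = 20 + 9 + 14 + 29 + 39 + 4 + 51 = 166

166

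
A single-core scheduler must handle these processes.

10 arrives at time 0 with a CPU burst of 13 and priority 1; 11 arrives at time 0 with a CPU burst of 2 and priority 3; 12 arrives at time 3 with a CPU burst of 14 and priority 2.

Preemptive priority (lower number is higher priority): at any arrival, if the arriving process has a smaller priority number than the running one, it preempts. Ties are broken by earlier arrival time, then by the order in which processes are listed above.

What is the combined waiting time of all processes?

37

Timeline: | 10 0-13 | 12 13-27 | 11 27-29 |
Completion: 10=13  11=29  12=27
Turnaround (C−A): 10=13  11=29  12=24
Waiting = turnaround − burst: 10=0, 11=27, 12=10
Total waiting = 0 + 27 + 10 = 37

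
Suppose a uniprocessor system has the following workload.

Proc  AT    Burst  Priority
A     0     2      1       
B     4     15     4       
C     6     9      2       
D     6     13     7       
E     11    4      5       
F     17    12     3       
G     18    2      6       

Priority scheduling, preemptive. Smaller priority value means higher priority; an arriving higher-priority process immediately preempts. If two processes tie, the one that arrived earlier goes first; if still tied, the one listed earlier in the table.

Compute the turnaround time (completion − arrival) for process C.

Timeline: | A 0-2 | idle 2-4 | B 4-6 | C 6-15 | B 15-17 | F 17-29 | B 29-40 | E 40-44 | G 44-46 | D 46-59 |
Completion: A=2  B=40  C=15  D=59  E=44  F=29  G=46
Turnaround (C−A): A=2  B=36  C=9  D=53  E=33  F=12  G=28
Turnaround(C) = completion − arrival = 15 − 6 = 9

9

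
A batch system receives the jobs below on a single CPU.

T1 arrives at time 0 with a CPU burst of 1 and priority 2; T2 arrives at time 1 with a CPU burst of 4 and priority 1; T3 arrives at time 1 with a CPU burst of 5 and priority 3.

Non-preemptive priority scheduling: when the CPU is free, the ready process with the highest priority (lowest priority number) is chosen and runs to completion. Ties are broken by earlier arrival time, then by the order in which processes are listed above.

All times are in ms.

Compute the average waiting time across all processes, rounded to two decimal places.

Schedule: | T1 0-1 | T2 1-5 | T3 5-10 |
Completion: T1=1  T2=5  T3=10
Waiting times: T1=0, T2=0, T3=4
Average waiting = (0+0+4) / 3 = 4/3 = 1.33

1.33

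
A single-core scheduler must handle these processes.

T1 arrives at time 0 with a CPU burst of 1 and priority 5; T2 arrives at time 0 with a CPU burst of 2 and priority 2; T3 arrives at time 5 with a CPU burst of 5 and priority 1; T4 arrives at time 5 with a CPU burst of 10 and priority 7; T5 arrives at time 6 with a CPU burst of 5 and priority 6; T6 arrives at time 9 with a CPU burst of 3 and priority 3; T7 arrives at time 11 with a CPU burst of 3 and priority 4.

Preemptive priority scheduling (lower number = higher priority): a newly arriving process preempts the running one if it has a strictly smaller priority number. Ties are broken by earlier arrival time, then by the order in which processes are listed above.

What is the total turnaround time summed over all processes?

Timeline: | T2 0-2 | T1 2-3 | idle 3-5 | T3 5-10 | T6 10-13 | T7 13-16 | T5 16-21 | T4 21-31 |
Completion: T1=3  T2=2  T3=10  T4=31  T5=21  T6=13  T7=16
Turnaround (C−A): T1=3  T2=2  T3=5  T4=26  T5=15  T6=4  T7=5
Turnaround = completion − arrival: T1=3, T2=2, T3=5, T4=26, T5=15, T6=4, T7=5
Total turnaround = 3 + 2 + 5 + 26 + 15 + 4 + 5 = 60

60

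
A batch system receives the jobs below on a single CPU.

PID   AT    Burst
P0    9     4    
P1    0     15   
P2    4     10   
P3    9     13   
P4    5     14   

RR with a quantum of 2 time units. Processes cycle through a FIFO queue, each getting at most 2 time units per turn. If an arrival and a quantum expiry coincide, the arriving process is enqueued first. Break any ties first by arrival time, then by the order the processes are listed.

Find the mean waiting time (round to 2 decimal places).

28.20

Gantt: | P1 0-4 | P2 4-6 | P1 6-8 | P4 8-10 | P2 10-12 | P1 12-14 | P0 14-16 | P3 16-18 | P4 18-20 | P2 20-22 | P1 22-24 | P0 24-26 | P3 26-28 | P4 28-30 | P2 30-32 | P1 32-34 | P3 34-36 | P4 36-38 | P2 38-40 | P1 40-42 | P3 42-44 | P4 44-46 | P1 46-47 | P3 47-49 | P4 49-51 | P3 51-53 | P4 53-55 | P3 55-56 |
Completion: P0=26  P1=47  P2=40  P3=56  P4=55
Waiting times: P0=13, P1=32, P2=26, P3=34, P4=36
Average waiting = (13+32+26+34+36) / 5 = 141/5 = 28.20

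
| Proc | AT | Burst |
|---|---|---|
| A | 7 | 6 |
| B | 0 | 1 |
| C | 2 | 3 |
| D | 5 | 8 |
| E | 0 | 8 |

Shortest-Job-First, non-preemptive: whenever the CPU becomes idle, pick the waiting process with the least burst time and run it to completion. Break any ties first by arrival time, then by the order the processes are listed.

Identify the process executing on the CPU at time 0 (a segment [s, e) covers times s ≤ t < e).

B

Timeline: | B 0-1 | E 1-9 | C 9-12 | A 12-18 | D 18-26 |
Completion: A=18  B=1  C=12  D=26  E=9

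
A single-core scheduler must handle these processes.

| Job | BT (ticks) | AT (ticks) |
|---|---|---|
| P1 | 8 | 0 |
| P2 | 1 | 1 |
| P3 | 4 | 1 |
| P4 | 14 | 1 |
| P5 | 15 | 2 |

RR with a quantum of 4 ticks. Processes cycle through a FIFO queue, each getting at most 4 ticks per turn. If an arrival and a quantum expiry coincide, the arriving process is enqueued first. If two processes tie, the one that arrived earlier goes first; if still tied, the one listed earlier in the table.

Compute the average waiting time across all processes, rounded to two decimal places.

Timeline: | P1 0-4 | P2 4-5 | P3 5-9 | P4 9-13 | P5 13-17 | P1 17-21 | P4 21-25 | P5 25-29 | P4 29-33 | P5 33-37 | P4 37-39 | P5 39-42 |
Completion: P1=21  P2=5  P3=9  P4=39  P5=42
Turnaround (C−A): P1=21  P2=4  P3=8  P4=38  P5=40
Waiting times: P1=13, P2=3, P3=4, P4=24, P5=25
Average waiting = (13+3+4+24+25) / 5 = 69/5 = 13.80

13.80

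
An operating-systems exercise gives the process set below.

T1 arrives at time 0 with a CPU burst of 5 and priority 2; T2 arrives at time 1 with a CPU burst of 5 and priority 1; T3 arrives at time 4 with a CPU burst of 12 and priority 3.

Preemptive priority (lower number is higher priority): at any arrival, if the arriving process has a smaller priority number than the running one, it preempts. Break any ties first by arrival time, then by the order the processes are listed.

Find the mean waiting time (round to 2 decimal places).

3.67

Gantt: | T1 0-1 | T2 1-6 | T1 6-10 | T3 10-22 |
Completion: T1=10  T2=6  T3=22
Turnaround (C−A): T1=10  T2=5  T3=18
Waiting times: T1=5, T2=0, T3=6
Average waiting = (5+0+6) / 3 = 11/3 = 3.67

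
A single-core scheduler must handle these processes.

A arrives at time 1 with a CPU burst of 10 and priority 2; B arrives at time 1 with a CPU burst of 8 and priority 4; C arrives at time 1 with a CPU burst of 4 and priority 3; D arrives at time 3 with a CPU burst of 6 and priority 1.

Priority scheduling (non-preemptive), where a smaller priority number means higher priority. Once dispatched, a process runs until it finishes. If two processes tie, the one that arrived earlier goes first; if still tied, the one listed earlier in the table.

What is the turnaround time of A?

10

Gantt: | idle 0-1 | A 1-11 | D 11-17 | C 17-21 | B 21-29 |
Completion: A=11  B=29  C=21  D=17
Turnaround(A) = completion − arrival = 11 − 1 = 10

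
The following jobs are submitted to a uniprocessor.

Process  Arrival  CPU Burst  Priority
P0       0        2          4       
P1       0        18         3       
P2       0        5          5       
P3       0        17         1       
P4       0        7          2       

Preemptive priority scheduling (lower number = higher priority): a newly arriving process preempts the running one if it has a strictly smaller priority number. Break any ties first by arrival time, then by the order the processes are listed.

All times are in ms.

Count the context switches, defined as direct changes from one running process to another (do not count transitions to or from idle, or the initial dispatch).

4

Timeline: | P3 0-17 | P4 17-24 | P1 24-42 | P0 42-44 | P2 44-49 |
Completion: P0=44  P1=42  P2=49  P3=17  P4=24
Turnaround (C−A): P0=44  P1=42  P2=49  P3=17  P4=24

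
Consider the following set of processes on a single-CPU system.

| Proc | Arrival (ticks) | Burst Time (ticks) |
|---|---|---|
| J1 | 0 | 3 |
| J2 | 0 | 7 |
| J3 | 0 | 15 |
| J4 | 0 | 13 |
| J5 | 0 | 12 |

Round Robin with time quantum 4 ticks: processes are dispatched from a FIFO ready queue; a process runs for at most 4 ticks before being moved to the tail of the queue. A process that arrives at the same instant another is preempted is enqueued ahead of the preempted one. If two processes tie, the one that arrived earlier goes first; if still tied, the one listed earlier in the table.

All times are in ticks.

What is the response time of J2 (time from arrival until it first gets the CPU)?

Schedule: | J1 0-3 | J2 3-7 | J3 7-11 | J4 11-15 | J5 15-19 | J2 19-22 | J3 22-26 | J4 26-30 | J5 30-34 | J3 34-38 | J4 38-42 | J5 42-46 | J3 46-49 | J4 49-50 |
Completion: J1=3  J2=22  J3=49  J4=50  J5=46
Turnaround (C−A): J1=3  J2=22  J3=49  J4=50  J5=46
Response(J2) = first start − arrival = 3 − 0 = 3

3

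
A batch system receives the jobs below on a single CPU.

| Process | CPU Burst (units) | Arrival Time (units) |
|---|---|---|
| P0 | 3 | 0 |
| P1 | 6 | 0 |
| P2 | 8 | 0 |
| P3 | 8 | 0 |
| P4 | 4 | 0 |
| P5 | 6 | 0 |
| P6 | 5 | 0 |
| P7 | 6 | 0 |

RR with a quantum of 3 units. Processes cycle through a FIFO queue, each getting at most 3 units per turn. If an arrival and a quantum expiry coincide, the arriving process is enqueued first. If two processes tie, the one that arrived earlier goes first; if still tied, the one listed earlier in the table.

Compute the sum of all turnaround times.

Timeline: | P0 0-3 | P1 3-6 | P2 6-9 | P3 9-12 | P4 12-15 | P5 15-18 | P6 18-21 | P7 21-24 | P1 24-27 | P2 27-30 | P3 30-33 | P4 33-34 | P5 34-37 | P6 37-39 | P7 39-42 | P2 42-44 | P3 44-46 |
Completion: P0=3  P1=27  P2=44  P3=46  P4=34  P5=37  P6=39  P7=42
Turnaround (C−A): P0=3  P1=27  P2=44  P3=46  P4=34  P5=37  P6=39  P7=42
Turnaround = completion − arrival: P0=3, P1=27, P2=44, P3=46, P4=34, P5=37, P6=39, P7=42
Total turnaround = 3 + 27 + 44 + 46 + 34 + 37 + 39 + 42 = 272

272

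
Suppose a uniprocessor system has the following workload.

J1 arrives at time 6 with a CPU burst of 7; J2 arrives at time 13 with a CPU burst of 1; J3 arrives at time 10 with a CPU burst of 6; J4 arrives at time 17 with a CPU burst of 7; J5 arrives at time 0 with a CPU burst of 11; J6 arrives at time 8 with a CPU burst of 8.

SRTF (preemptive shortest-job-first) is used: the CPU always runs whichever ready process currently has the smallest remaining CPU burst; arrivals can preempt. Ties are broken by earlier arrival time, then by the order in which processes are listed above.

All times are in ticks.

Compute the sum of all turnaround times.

Gantt: | J5 0-11 | J3 11-13 | J2 13-14 | J3 14-18 | J1 18-25 | J4 25-32 | J6 32-40 |
Completion: J1=25  J2=14  J3=18  J4=32  J5=11  J6=40
Turnaround (C−A): J1=19  J2=1  J3=8  J4=15  J5=11  J6=32
Turnaround = completion − arrival: J1=19, J2=1, J3=8, J4=15, J5=11, J6=32
Total turnaround = 19 + 1 + 8 + 15 + 11 + 32 = 86

86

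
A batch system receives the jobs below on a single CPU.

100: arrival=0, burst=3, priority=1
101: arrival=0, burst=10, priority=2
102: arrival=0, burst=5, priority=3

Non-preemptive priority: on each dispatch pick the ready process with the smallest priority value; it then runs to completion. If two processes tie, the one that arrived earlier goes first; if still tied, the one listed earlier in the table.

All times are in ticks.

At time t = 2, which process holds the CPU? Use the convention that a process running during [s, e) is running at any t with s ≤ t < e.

Gantt: | 100 0-3 | 101 3-13 | 102 13-18 |
Completion: 100=3  101=13  102=18

100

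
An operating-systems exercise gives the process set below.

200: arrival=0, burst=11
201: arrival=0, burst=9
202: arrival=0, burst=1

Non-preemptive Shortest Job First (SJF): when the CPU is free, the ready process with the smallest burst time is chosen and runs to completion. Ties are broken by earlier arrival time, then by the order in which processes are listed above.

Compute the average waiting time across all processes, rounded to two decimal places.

3.67

Gantt: | 202 0-1 | 201 1-10 | 200 10-21 |
Completion: 200=21  201=10  202=1
Waiting times: 200=10, 201=1, 202=0
Average waiting = (10+1+0) / 3 = 11/3 = 3.67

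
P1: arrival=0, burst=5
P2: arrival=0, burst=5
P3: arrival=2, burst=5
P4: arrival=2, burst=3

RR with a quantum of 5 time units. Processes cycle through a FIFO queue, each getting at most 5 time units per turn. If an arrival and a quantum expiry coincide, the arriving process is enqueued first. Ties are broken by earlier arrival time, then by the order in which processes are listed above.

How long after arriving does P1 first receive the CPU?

Schedule: | P1 0-5 | P2 5-10 | P3 10-15 | P4 15-18 |
Completion: P1=5  P2=10  P3=15  P4=18
Response(P1) = first start − arrival = 0 − 0 = 0

0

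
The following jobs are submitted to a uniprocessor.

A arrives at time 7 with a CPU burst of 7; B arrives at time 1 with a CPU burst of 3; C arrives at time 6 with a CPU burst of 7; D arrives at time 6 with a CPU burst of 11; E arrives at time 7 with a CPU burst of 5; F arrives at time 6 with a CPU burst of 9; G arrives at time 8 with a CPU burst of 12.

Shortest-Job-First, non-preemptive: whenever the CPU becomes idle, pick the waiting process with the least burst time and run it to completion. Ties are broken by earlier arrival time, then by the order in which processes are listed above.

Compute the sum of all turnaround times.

155

Timeline: | idle 0-1 | B 1-4 | idle 4-6 | C 6-13 | E 13-18 | A 18-25 | F 25-34 | D 34-45 | G 45-57 |
Completion: A=25  B=4  C=13  D=45  E=18  F=34  G=57
Turnaround (C−A): A=18  B=3  C=7  D=39  E=11  F=28  G=49
Turnaround = completion − arrival: A=18, B=3, C=7, D=39, E=11, F=28, G=49
Total turnaround = 18 + 3 + 7 + 39 + 11 + 28 + 49 = 155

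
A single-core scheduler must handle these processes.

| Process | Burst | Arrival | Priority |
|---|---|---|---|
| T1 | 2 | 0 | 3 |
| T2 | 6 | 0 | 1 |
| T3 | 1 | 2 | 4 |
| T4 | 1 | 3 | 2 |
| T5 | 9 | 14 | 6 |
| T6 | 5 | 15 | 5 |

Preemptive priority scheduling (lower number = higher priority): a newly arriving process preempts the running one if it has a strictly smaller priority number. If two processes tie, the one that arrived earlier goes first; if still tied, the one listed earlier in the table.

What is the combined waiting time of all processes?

Schedule: | T2 0-6 | T4 6-7 | T1 7-9 | T3 9-10 | idle 10-14 | T5 14-15 | T6 15-20 | T5 20-28 |
Completion: T1=9  T2=6  T3=10  T4=7  T5=28  T6=20
Waiting = turnaround − burst: T1=7, T2=0, T3=7, T4=3, T5=5, T6=0
Total waiting = 7 + 0 + 7 + 3 + 5 + 0 = 22

22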